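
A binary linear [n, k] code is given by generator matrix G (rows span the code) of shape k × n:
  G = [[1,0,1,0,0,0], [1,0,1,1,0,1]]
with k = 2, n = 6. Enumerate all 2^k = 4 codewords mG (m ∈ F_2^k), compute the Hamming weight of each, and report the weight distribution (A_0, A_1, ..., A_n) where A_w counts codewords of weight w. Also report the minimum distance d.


Weight distribution: A_0 = 1, A_2 = 2, A_4 = 1. Minimum distance d = 2.

Enumerate all 2^2 = 4 messages m ∈ F_2^2.
For each, compute codeword c = mG in F_2^6, then tally its weight.
  m = 00 → c = 000000, weight = 0.
  m = 10 → c = 101000, weight = 2.
  m = 01 → c = 101101, weight = 4.
  m = 11 → c = 000101, weight = 2.
Tally weights:
  weight 0: 1 codewords.
  weight 2: 2 codewords.
  weight 4: 1 codewords.
Minimum distance d = smallest w > 0 with A_w > 0 = 2.
Sanity: Σ A_w = 4 = 2^2 = 4 ✓.


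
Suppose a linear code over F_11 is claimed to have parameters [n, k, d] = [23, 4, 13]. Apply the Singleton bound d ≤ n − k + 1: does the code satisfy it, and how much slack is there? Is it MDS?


Singleton RHS = n − k + 1 = 20, slack = 7, bound satisfied, not MDS.

Singleton bound: d ≤ n − k + 1.
Here n = 23, k = 4, so n − k + 1 = 20.
Given d = 13, check d ≤ 20: YES.
Slack = (n − k + 1) − d = 7.
The code is NOT MDS (slack = 7 > 0).
Description: the claimed parameters are [23, 4, 13]_11; such a code would be non-MDS.


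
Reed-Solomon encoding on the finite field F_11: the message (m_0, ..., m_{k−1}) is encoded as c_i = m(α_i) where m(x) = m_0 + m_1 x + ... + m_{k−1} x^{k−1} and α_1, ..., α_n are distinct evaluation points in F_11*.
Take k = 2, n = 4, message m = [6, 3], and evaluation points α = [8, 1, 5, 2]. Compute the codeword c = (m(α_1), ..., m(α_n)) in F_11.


c = [8, 9, 10, 1]

Message polynomial: m(x) = 6 + 3·x (mod 11).
For each evaluation point α_i, compute m(α_i) mod 11:
  α_1 = 8: Horner steps 3 → 8, so m(8) = 8.
  α_2 = 1: Horner steps 3 → 9, so m(1) = 9.
  α_3 = 5: Horner steps 3 → 10, so m(5) = 10.
  α_4 = 2: Horner steps 3 → 1, so m(2) = 1.
Codeword c = [8, 9, 10, 1] ∈ F_11^4.


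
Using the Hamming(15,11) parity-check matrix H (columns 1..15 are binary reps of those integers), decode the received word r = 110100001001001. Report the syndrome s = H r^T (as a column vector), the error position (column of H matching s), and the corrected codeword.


s = (1, 1, 0, 1)^T, error position = 13, corrected codeword c = 110100001001101

Compute s = H r^T mod 2 one row at a time:
  s_1 = 0 + 1 + 0 + 0 + 1 + 0 + 0 + 1 = 3 ≡ 1 (mod 2).
  s_2 = 1 + 0 + 0 + 0 + 1 + 0 + 0 + 1 = 3 ≡ 1 (mod 2).
  s_3 = 1 + 0 + 0 + 0 + 0 + 0 + 0 + 1 = 2 ≡ 0 (mod 2).
  s_4 = 1 + 0 + 0 + 0 + 1 + 0 + 0 + 1 = 3 ≡ 1 (mod 2).
s = (1, 1, 0, 1)^T — this equals column 13 of H (binary 1101), so error is at position 13.
Correct: flip bit 13 of r = 110100001001001 to get c = 110100001001101.


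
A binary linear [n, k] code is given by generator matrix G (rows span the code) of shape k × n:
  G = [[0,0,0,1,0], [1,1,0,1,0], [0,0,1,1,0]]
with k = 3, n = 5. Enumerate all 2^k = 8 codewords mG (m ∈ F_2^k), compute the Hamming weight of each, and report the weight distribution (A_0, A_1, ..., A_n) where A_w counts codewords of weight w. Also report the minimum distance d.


Weight distribution: A_0 = 1, A_1 = 2, A_2 = 2, A_3 = 2, A_4 = 1. Minimum distance d = 1.

Enumerate all 2^3 = 8 messages m ∈ F_2^3.
For each, compute codeword c = mG in F_2^5, then tally its weight.
  m = 000 → c = 00000, weight = 0.
  m = 100 → c = 00010, weight = 1.
  m = 010 → c = 11010, weight = 3.
  m = 110 → c = 11000, weight = 2.
  m = 001 → c = 00110, weight = 2.
  m = 101 → c = 00100, weight = 1.
  m = 011 → c = 11100, weight = 3.
  m = 111 → c = 11110, weight = 4.
Tally weights:
  weight 0: 1 codewords.
  weight 1: 2 codewords.
  weight 2: 2 codewords.
  weight 3: 2 codewords.
  weight 4: 1 codewords.
Minimum distance d = smallest w > 0 with A_w > 0 = 1.
Sanity: Σ A_w = 8 = 2^3 = 8 ✓.


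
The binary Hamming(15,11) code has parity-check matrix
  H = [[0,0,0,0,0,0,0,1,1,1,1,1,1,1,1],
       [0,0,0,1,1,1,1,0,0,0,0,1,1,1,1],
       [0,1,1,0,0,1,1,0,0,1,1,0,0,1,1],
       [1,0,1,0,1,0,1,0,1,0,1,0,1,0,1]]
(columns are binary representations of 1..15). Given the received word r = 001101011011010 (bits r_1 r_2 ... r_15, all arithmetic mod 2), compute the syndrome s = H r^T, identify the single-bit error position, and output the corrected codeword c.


s = (1, 0, 0, 1)^T, error position = 9, corrected codeword c = 001101010011010

Compute s = H r^T mod 2 one row at a time:
  s_1 = 1 + 1 + 0 + 1 + 1 + 0 + 1 + 0 = 5 ≡ 1 (mod 2).
  s_2 = 1 + 0 + 1 + 0 + 1 + 0 + 1 + 0 = 4 ≡ 0 (mod 2).
  s_3 = 0 + 1 + 1 + 0 + 0 + 1 + 1 + 0 = 4 ≡ 0 (mod 2).
  s_4 = 0 + 1 + 0 + 0 + 1 + 1 + 0 + 0 = 3 ≡ 1 (mod 2).
s = (1, 0, 0, 1)^T — this equals column 9 of H (binary 1001), so error is at position 9.
Correct: flip bit 9 of r = 001101011011010 to get c = 001101010011010.


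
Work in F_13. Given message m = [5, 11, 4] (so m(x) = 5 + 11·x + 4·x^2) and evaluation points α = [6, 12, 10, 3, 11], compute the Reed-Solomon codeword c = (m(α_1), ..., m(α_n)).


c = [7, 11, 8, 9, 12]

Message polynomial: m(x) = 5 + 11·x + 4·x^2 (mod 13).
For each evaluation point α_i, compute m(α_i) mod 13:
  α_1 = 6: Horner steps 4 → 9 → 7, so m(6) = 7.
  α_2 = 12: Horner steps 4 → 7 → 11, so m(12) = 11.
  α_3 = 10: Horner steps 4 → 12 → 8, so m(10) = 8.
  α_4 = 3: Horner steps 4 → 10 → 9, so m(3) = 9.
  α_5 = 11: Horner steps 4 → 3 → 12, so m(11) = 12.
Codeword c = [7, 11, 8, 9, 12] ∈ F_13^5.


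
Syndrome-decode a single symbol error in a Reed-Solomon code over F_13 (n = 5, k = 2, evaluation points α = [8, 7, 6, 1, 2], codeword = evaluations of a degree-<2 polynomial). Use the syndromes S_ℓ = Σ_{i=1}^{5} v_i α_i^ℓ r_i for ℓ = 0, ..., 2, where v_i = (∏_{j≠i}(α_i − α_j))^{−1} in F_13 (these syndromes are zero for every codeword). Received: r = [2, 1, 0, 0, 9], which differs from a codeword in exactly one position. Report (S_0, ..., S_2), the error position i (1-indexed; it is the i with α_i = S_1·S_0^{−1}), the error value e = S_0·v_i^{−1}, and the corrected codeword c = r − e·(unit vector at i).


S = (9, 9, 9), error at position 4, error magnitude e = 5, c = [2, 1, 0, 8, 9].

Step 1: column multipliers v_i = (∏_{j≠i}(α_i − α_j))^{−1} mod 13.
  i = 1 (α = 8): (8−7)(8−6)(8−1)(8−2) = 1·2·7·6 = 84 ≡ 6, so v_1 = 6^{−1} = 11 (mod 13).
  i = 2 (α = 7): (7−8)(7−6)(7−1)(7−2) = (−1)·1·6·5 = −30 ≡ 9, so v_2 = 9^{−1} = 3 (mod 13).
  i = 3 (α = 6): (6−8)(6−7)(6−1)(6−2) = (−2)·(−1)·5·4 = 40 ≡ 1, so v_3 = 1^{−1} = 1 (mod 13).
  i = 4 (α = 1): (1−8)(1−7)(1−6)(1−2) = (−7)·(−6)·(−5)·(−1) = 210 ≡ 2, so v_4 = 2^{−1} = 7 (mod 13).
  i = 5 (α = 2): (2−8)(2−7)(2−6)(2−1) = (−6)·(−5)·(−4)·1 = −120 ≡ 10, so v_5 = 10^{−1} = 4 (mod 13).
  v = [11, 3, 1, 7, 4].
Step 2: syndromes of r = [2, 1, 0, 0, 9] (all sums mod 13).
  S_0 = Σ v_i r_i = 11·2 + 3·1 + 1·0 + 7·0 + 4·9 = 61 ≡ 9.
  S_1 = Σ v_i α_i r_i = 11·8·2 + 3·7·1 + 1·6·0 + 7·1·0 + 4·2·9 = 269 ≡ 9.
  α_i^2 mod 13 = [12, 10, 10, 1, 4].
  S_2 = Σ v_i α_i^2 r_i = 11·12·2 + 3·10·1 + 1·10·0 + 7·1·0 + 4·4·9 = 438 ≡ 9.
  S = (9, 9, 9) ≠ 0, so r is not a codeword (an error is present).
Step 3: locate the error. For a single error e at position i, S_ℓ = v_i·e·α_i^ℓ, so α_err = S_1/S_0.
  S_0^{−1} = 9^{−1} = 3 (mod 13), so α_err = 9·3 = 27 ≡ 1 = α_4. Error position i = 4.
  Consistency check: S_2/S_1 = 9·3 = 27 ≡ 1 = α_err ✓ (single-error assumption holds).
Step 4: error magnitude e = S_0/v_4 = S_0·∏_{j≠4}(α_4 − α_j) = 9·2 = 18 ≡ 5 (mod 13).
Step 5: correct position 4: c_4 = r_4 − e = 0 − 5 ≡ 8 (mod 13). Hence c = [2, 1, 0, 8, 9].
  Check: interpolating c through the α_i gives m(x) = 7 + 1·x (degree < 2) with m(α_i) = c_i for every i, so c is indeed a codeword.


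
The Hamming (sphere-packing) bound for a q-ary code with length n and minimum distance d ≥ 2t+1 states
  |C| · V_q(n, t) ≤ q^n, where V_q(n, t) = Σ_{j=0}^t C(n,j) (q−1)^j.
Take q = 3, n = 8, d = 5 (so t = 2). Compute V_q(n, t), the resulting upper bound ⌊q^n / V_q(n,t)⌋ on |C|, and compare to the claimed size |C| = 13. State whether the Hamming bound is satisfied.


V_q(n, t) = 129, q^n = 6561, Hamming bound = 50, |C| = 13 ≤ bound (satisfied).

Step 1: Compute V_q(n, t) = Σ_{j=0}^2 C(n, j) (q−1)^j.
  j = 0: C(8,0)·(2)^0 = 1·1 = 1.
  j = 1: C(8,1)·(2)^1 = 8·2 = 16.
  j = 2: C(8,2)·(2)^2 = 28·4 = 112.
  V_q(n, t) = 1 + 16 + 112 = 129.
Step 2: q^n = 3^8 = 6561.
Step 3: Hamming bound ⌊q^n / V_q(n,t)⌋ = ⌊6561/129⌋ = 50.
Step 4: Compare |C| = 13 to 50: satisfied.
The claimed |C| lies below the Hamming bound.


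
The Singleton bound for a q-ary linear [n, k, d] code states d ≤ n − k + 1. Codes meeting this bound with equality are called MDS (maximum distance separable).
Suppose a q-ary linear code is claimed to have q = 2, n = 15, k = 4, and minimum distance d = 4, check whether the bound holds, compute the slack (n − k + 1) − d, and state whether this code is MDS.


Singleton RHS = n − k + 1 = 12, slack = 8, bound satisfied, not MDS.

Singleton bound: d ≤ n − k + 1.
Here n = 15, k = 4, so n − k + 1 = 12.
Given d = 4, check d ≤ 12: YES.
Slack = (n − k + 1) − d = 8.
The code is NOT MDS (slack = 8 > 0).
Description: the claimed parameters are [15, 4, 4]_2; such a code would be non-MDS.


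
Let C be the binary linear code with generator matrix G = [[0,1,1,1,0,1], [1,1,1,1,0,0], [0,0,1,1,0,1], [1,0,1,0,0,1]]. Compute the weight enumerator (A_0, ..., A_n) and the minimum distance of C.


Weight distribution: A_0 = 1, A_1 = 2, A_2 = 4, A_3 = 6, A_4 = 3. Minimum distance d = 1.

Enumerate all 2^4 = 16 messages m ∈ F_2^4.
For each, compute codeword c = mG in F_2^6, then tally its weight.
  m = 0000 → c = 000000, weight = 0.
  m = 1000 → c = 011101, weight = 4.
  m = 0100 → c = 111100, weight = 4.
  m = 1100 → c = 100001, weight = 2.
  m = 0010 → c = 001101, weight = 3.
  m = 1010 → c = 010000, weight = 1.
  m = 0110 → c = 110001, weight = 3.
  m = 1110 → c = 101100, weight = 3.
  m = 0001 → c = 101001, weight = 3.
  m = 1001 → c = 110100, weight = 3.
  m = 0101 → c = 010101, weight = 3.
  m = 1101 → c = 001000, weight = 1.
  m = 0011 → c = 100100, weight = 2.
  m = 1011 → c = 111001, weight = 4.
  m = 0111 → c = 011000, weight = 2.
  m = 1111 → c = 000101, weight = 2.
Tally weights:
  weight 0: 1 codewords.
  weight 1: 2 codewords.
  weight 2: 4 codewords.
  weight 3: 6 codewords.
  weight 4: 3 codewords.
Minimum distance d = smallest w > 0 with A_w > 0 = 1.
Sanity: Σ A_w = 16 = 2^4 = 16 ✓.


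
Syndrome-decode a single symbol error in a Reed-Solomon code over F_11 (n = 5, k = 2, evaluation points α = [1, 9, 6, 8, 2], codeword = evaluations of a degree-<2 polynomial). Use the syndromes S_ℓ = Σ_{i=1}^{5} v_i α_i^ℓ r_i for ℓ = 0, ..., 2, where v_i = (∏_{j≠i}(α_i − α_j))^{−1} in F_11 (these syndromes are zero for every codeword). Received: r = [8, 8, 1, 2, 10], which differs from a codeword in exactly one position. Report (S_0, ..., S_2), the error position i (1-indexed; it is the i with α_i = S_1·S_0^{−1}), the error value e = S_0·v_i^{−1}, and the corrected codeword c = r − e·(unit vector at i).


S = (3, 3, 3), error at position 1, error magnitude e = 4, c = [4, 8, 1, 2, 10].

Step 1: column multipliers v_i = (∏_{j≠i}(α_i − α_j))^{−1} mod 11.
  i = 1 (α = 1): (1−9)(1−6)(1−8)(1−2) = (−8)·(−5)·(−7)·(−1) = 280 ≡ 5, so v_1 = 5^{−1} = 9 (mod 11).
  i = 2 (α = 9): (9−1)(9−6)(9−8)(9−2) = 8·3·1·7 = 168 ≡ 3, so v_2 = 3^{−1} = 4 (mod 11).
  i = 3 (α = 6): (6−1)(6−9)(6−8)(6−2) = 5·(−3)·(−2)·4 = 120 ≡ 10, so v_3 = 10^{−1} = 10 (mod 11).
  i = 4 (α = 8): (8−1)(8−9)(8−6)(8−2) = 7·(−1)·2·6 = −84 ≡ 4, so v_4 = 4^{−1} = 3 (mod 11).
  i = 5 (α = 2): (2−1)(2−9)(2−6)(2−8) = 1·(−7)·(−4)·(−6) = −168 ≡ 8, so v_5 = 8^{−1} = 7 (mod 11).
  v = [9, 4, 10, 3, 7].
Step 2: syndromes of r = [8, 8, 1, 2, 10] (all sums mod 11).
  S_0 = Σ v_i r_i = 9·8 + 4·8 + 10·1 + 3·2 + 7·10 = 190 ≡ 3.
  S_1 = Σ v_i α_i r_i = 9·1·8 + 4·9·8 + 10·6·1 + 3·8·2 + 7·2·10 = 608 ≡ 3.
  α_i^2 mod 11 = [1, 4, 3, 9, 4].
  S_2 = Σ v_i α_i^2 r_i = 9·1·8 + 4·4·8 + 10·3·1 + 3·9·2 + 7·4·10 = 564 ≡ 3.
  S = (3, 3, 3) ≠ 0, so r is not a codeword (an error is present).
Step 3: locate the error. For a single error e at position i, S_ℓ = v_i·e·α_i^ℓ, so α_err = S_1/S_0.
  S_0^{−1} = 3^{−1} = 4 (mod 11), so α_err = 3·4 = 12 ≡ 1 = α_1. Error position i = 1.
  Consistency check: S_2/S_1 = 3·4 = 12 ≡ 1 = α_err ✓ (single-error assumption holds).
Step 4: error magnitude e = S_0/v_1 = S_0·∏_{j≠1}(α_1 − α_j) = 3·5 = 15 ≡ 4 (mod 11).
Step 5: correct position 1: c_1 = r_1 − e = 8 − 4 ≡ 4 (mod 11). Hence c = [4, 8, 1, 2, 10].
  Check: interpolating c through the α_i gives m(x) = 9 + 6·x (degree < 2) with m(α_i) = c_i for every i, so c is indeed a codeword.


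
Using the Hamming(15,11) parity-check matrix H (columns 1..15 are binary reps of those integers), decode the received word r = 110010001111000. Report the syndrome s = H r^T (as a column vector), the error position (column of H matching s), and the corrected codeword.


s = (0, 0, 1, 0)^T, error position = 2, corrected codeword c = 100010001111000

Compute s = H r^T mod 2 one row at a time:
  s_1 = 0 + 1 + 1 + 1 + 1 + 0 + 0 + 0 = 4 ≡ 0 (mod 2).
  s_2 = 0 + 1 + 0 + 0 + 1 + 0 + 0 + 0 = 2 ≡ 0 (mod 2).
  s_3 = 1 + 0 + 0 + 0 + 1 + 1 + 0 + 0 = 3 ≡ 1 (mod 2).
  s_4 = 1 + 0 + 1 + 0 + 1 + 1 + 0 + 0 = 4 ≡ 0 (mod 2).
s = (0, 0, 1, 0)^T — this equals column 2 of H (binary 0010), so error is at position 2.
Correct: flip bit 2 of r = 110010001111000 to get c = 100010001111000.


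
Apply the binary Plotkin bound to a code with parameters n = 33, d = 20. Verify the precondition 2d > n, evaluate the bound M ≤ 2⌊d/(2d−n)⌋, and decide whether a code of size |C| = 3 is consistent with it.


Plotkin bound M ≤ 4; given |C| = 3 ≤ bound (satisfied).

Check applicability: 2d = 40, n = 33.
2d − n = 7 > 0, so Plotkin applies.
Compute d/(2d−n) = 20/7 ≈ 2.8571.
⌊d/(2d−n)⌋ = 2.
Plotkin bound: M ≤ 2·2 = 4.
Given |C| = 3, check: satisfied.
This |C| is below the Plotkin bound.


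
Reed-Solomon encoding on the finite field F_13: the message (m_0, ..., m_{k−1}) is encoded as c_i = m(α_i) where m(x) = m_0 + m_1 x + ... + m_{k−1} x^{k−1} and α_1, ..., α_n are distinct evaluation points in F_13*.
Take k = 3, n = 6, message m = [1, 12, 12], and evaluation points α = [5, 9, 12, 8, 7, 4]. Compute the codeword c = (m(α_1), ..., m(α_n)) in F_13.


c = [10, 2, 1, 7, 10, 7]

Message polynomial: m(x) = 1 + 12·x + 12·x^2 (mod 13).
For each evaluation point α_i, compute m(α_i) mod 13:
  α_1 = 5: Horner steps 12 → 7 → 10, so m(5) = 10.
  α_2 = 9: Horner steps 12 → 3 → 2, so m(9) = 2.
  α_3 = 12: Horner steps 12 → 0 → 1, so m(12) = 1.
  α_4 = 8: Horner steps 12 → 4 → 7, so m(8) = 7.
  α_5 = 7: Horner steps 12 → 5 → 10, so m(7) = 10.
  α_6 = 4: Horner steps 12 → 8 → 7, so m(4) = 7.
Codeword c = [10, 2, 1, 7, 10, 7] ∈ F_13^6.


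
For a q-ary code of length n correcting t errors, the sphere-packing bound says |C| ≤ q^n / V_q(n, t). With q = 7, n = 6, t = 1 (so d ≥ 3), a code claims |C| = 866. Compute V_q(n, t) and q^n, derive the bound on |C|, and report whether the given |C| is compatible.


V_q(n, t) = 37, q^n = 117649, Hamming bound = 3179, |C| = 866 ≤ bound (satisfied).

Step 1: Compute V_q(n, t) = Σ_{j=0}^1 C(n, j) (q−1)^j.
  j = 0: C(6,0)·(6)^0 = 1·1 = 1.
  j = 1: C(6,1)·(6)^1 = 6·6 = 36.
  V_q(n, t) = 1 + 36 = 37.
Step 2: q^n = 7^6 = 117649.
Step 3: Hamming bound ⌊q^n / V_q(n,t)⌋ = ⌊117649/37⌋ = 3179.
Step 4: Compare |C| = 866 to 3179: satisfied.
The claimed |C| lies below the Hamming bound.


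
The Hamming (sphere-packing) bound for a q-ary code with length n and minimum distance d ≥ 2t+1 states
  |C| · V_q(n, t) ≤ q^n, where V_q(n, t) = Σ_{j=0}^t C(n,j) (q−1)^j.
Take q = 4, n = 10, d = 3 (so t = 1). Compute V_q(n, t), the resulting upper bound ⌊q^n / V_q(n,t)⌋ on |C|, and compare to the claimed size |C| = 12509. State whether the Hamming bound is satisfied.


V_q(n, t) = 31, q^n = 1048576, Hamming bound = 33825, |C| = 12509 ≤ bound (satisfied).

Step 1: Compute V_q(n, t) = Σ_{j=0}^1 C(n, j) (q−1)^j.
  j = 0: C(10,0)·(3)^0 = 1·1 = 1.
  j = 1: C(10,1)·(3)^1 = 10·3 = 30.
  V_q(n, t) = 1 + 30 = 31.
Step 2: q^n = 4^10 = 1048576.
Step 3: Hamming bound ⌊q^n / V_q(n,t)⌋ = ⌊1048576/31⌋ = 33825.
Step 4: Compare |C| = 12509 to 33825: satisfied.
The claimed |C| lies below the Hamming bound.


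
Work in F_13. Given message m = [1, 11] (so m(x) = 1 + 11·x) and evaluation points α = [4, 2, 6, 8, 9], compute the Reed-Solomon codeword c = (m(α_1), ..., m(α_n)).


c = [6, 10, 2, 11, 9]

Message polynomial: m(x) = 1 + 11·x (mod 13).
For each evaluation point α_i, compute m(α_i) mod 13:
  α_1 = 4: Horner steps 11 → 6, so m(4) = 6.
  α_2 = 2: Horner steps 11 → 10, so m(2) = 10.
  α_3 = 6: Horner steps 11 → 2, so m(6) = 2.
  α_4 = 8: Horner steps 11 → 11, so m(8) = 11.
  α_5 = 9: Horner steps 11 → 9, so m(9) = 9.
Codeword c = [6, 10, 2, 11, 9] ∈ F_13^5.


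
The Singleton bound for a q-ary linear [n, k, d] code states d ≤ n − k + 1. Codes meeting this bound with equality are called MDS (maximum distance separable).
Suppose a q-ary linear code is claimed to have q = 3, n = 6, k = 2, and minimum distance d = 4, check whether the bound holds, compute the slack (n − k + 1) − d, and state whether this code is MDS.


Singleton RHS = n − k + 1 = 5, slack = 1, bound satisfied, not MDS.

Singleton bound: d ≤ n − k + 1.
Here n = 6, k = 2, so n − k + 1 = 5.
Given d = 4, check d ≤ 5: YES.
Slack = (n − k + 1) − d = 1.
The code is NOT MDS (slack = 1 > 0).
Description: the claimed parameters are [6, 2, 4]_3; such a code would be non-MDS.


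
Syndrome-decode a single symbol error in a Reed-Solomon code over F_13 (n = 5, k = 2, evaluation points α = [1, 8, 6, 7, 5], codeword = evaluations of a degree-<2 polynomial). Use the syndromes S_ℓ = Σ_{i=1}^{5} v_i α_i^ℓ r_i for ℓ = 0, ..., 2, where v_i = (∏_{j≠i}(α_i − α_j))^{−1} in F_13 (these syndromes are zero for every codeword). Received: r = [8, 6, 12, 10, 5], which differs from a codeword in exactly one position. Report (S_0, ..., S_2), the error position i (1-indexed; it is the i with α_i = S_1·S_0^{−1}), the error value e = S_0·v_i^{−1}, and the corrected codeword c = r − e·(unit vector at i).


S = (5, 4, 11), error at position 3, error magnitude e = 11, c = [8, 6, 1, 10, 5].

Step 1: column multipliers v_i = (∏_{j≠i}(α_i − α_j))^{−1} mod 13.
  i = 1 (α = 1): (1−8)(1−6)(1−7)(1−5) = (−7)·(−5)·(−6)·(−4) = 840 ≡ 8, so v_1 = 8^{−1} = 5 (mod 13).
  i = 2 (α = 8): (8−1)(8−6)(8−7)(8−5) = 7·2·1·3 = 42 ≡ 3, so v_2 = 3^{−1} = 9 (mod 13).
  i = 3 (α = 6): (6−1)(6−8)(6−7)(6−5) = 5·(−2)·(−1)·1 = 10 ≡ 10, so v_3 = 10^{−1} = 4 (mod 13).
  i = 4 (α = 7): (7−1)(7−8)(7−6)(7−5) = 6·(−1)·1·2 = −12 ≡ 1, so v_4 = 1^{−1} = 1 (mod 13).
  i = 5 (α = 5): (5−1)(5−8)(5−6)(5−7) = 4·(−3)·(−1)·(−2) = −24 ≡ 2, so v_5 = 2^{−1} = 7 (mod 13).
  v = [5, 9, 4, 1, 7].
Step 2: syndromes of r = [8, 6, 12, 10, 5] (all sums mod 13).
  S_0 = Σ v_i r_i = 5·8 + 9·6 + 4·12 + 1·10 + 7·5 = 187 ≡ 5.
  S_1 = Σ v_i α_i r_i = 5·1·8 + 9·8·6 + 4·6·12 + 1·7·10 + 7·5·5 = 1005 ≡ 4.
  α_i^2 mod 13 = [1, 12, 10, 10, 12].
  S_2 = Σ v_i α_i^2 r_i = 5·1·8 + 9·12·6 + 4·10·12 + 1·10·10 + 7·12·5 = 1688 ≡ 11.
  S = (5, 4, 11) ≠ 0, so r is not a codeword (an error is present).
Step 3: locate the error. For a single error e at position i, S_ℓ = v_i·e·α_i^ℓ, so α_err = S_1/S_0.
  S_0^{−1} = 5^{−1} = 8 (mod 13), so α_err = 4·8 = 32 ≡ 6 = α_3. Error position i = 3.
  Consistency check: S_2/S_1 = 11·10 = 110 ≡ 6 = α_err ✓ (single-error assumption holds).
Step 4: error magnitude e = S_0/v_3 = S_0·∏_{j≠3}(α_3 − α_j) = 5·10 = 50 ≡ 11 (mod 13).
Step 5: correct position 3: c_3 = r_3 − e = 12 − 11 ≡ 1 (mod 13). Hence c = [8, 6, 1, 10, 5].
  Check: interpolating c through the α_i gives m(x) = 12 + 9·x (degree < 2) with m(α_i) = c_i for every i, so c is indeed a codeword.


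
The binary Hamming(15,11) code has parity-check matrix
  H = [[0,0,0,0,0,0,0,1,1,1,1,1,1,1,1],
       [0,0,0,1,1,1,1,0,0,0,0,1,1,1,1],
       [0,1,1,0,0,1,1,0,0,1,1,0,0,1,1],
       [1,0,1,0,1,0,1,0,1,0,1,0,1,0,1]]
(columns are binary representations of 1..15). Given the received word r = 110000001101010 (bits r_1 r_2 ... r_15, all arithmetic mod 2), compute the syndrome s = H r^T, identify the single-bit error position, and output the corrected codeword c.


s = (0, 0, 1, 0)^T, error position = 2, corrected codeword c = 100000001101010

Compute s = H r^T mod 2 one row at a time:
  s_1 = 0 + 1 + 1 + 0 + 1 + 0 + 1 + 0 = 4 ≡ 0 (mod 2).
  s_2 = 0 + 0 + 0 + 0 + 1 + 0 + 1 + 0 = 2 ≡ 0 (mod 2).
  s_3 = 1 + 0 + 0 + 0 + 1 + 0 + 1 + 0 = 3 ≡ 1 (mod 2).
  s_4 = 1 + 0 + 0 + 0 + 1 + 0 + 0 + 0 = 2 ≡ 0 (mod 2).
s = (0, 0, 1, 0)^T — this equals column 2 of H (binary 0010), so error is at position 2.
Correct: flip bit 2 of r = 110000001101010 to get c = 100000001101010.


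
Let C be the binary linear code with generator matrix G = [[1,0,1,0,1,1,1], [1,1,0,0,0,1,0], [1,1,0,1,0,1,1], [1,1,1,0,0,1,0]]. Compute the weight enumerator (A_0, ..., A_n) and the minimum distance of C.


Weight distribution: A_0 = 1, A_1 = 1, A_2 = 1, A_3 = 4, A_4 = 5, A_5 = 3, A_6 = 1. Minimum distance d = 1.

Enumerate all 2^4 = 16 messages m ∈ F_2^4.
For each, compute codeword c = mG in F_2^7, then tally its weight.
  m = 0000 → c = 0000000, weight = 0.
  m = 1000 → c = 1010111, weight = 5.
  m = 0100 → c = 1100010, weight = 3.
  m = 1100 → c = 0110101, weight = 4.
  m = 0010 → c = 1101011, weight = 5.
  m = 1010 → c = 0111100, weight = 4.
  m = 0110 → c = 0001001, weight = 2.
  m = 1110 → c = 1011110, weight = 5.
  m = 0001 → c = 1110010, weight = 4.
  m = 1001 → c = 0100101, weight = 3.
  m = 0101 → c = 0010000, weight = 1.
  m = 1101 → c = 1000111, weight = 4.
  m = 0011 → c = 0011001, weight = 3.
  m = 1011 → c = 1001110, weight = 4.
  m = 0111 → c = 1111011, weight = 6.
  m = 1111 → c = 0101100, weight = 3.
Tally weights:
  weight 0: 1 codewords.
  weight 1: 1 codewords.
  weight 2: 1 codewords.
  weight 3: 4 codewords.
  weight 4: 5 codewords.
  weight 5: 3 codewords.
  weight 6: 1 codewords.
Minimum distance d = smallest w > 0 with A_w > 0 = 1.
Sanity: Σ A_w = 16 = 2^4 = 16 ✓.


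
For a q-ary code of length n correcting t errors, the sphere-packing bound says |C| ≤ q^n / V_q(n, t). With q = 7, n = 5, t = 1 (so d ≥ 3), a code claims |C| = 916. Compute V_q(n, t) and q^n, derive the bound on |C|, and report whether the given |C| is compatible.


V_q(n, t) = 31, q^n = 16807, Hamming bound = 542, |C| = 916 > bound (violated).

Step 1: Compute V_q(n, t) = Σ_{j=0}^1 C(n, j) (q−1)^j.
  j = 0: C(5,0)·(6)^0 = 1·1 = 1.
  j = 1: C(5,1)·(6)^1 = 5·6 = 30.
  V_q(n, t) = 1 + 30 = 31.
Step 2: q^n = 7^5 = 16807.
Step 3: Hamming bound ⌊q^n / V_q(n,t)⌋ = ⌊16807/31⌋ = 542.
Step 4: Compare |C| = 916 to 542: violated.
The claimed |C| lies above the Hamming bound, so no 7-ary code of length 5 with d ≥ 3 can have 916 codewords.


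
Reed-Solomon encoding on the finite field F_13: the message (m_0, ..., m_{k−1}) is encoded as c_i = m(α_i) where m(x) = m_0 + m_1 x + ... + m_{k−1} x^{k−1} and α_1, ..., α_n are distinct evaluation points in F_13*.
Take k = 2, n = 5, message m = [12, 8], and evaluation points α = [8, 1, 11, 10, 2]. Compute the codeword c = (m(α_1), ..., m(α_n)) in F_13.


c = [11, 7, 9, 1, 2]

Message polynomial: m(x) = 12 + 8·x (mod 13).
For each evaluation point α_i, compute m(α_i) mod 13:
  α_1 = 8: Horner steps 8 → 11, so m(8) = 11.
  α_2 = 1: Horner steps 8 → 7, so m(1) = 7.
  α_3 = 11: Horner steps 8 → 9, so m(11) = 9.
  α_4 = 10: Horner steps 8 → 1, so m(10) = 1.
  α_5 = 2: Horner steps 8 → 2, so m(2) = 2.
Codeword c = [11, 7, 9, 1, 2] ∈ F_13^5.


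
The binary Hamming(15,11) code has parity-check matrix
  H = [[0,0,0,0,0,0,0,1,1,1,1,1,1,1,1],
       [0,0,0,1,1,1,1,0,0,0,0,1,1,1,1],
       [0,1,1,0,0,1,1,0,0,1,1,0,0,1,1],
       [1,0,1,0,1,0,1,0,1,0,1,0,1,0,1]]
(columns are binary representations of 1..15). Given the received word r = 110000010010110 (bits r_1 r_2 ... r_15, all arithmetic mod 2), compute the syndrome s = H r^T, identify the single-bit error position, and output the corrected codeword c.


s = (0, 0, 1, 1)^T, error position = 3, corrected codeword c = 111000010010110

Compute s = H r^T mod 2 one row at a time:
  s_1 = 1 + 0 + 0 + 1 + 0 + 1 + 1 + 0 = 4 ≡ 0 (mod 2).
  s_2 = 0 + 0 + 0 + 0 + 0 + 1 + 1 + 0 = 2 ≡ 0 (mod 2).
  s_3 = 1 + 0 + 0 + 0 + 0 + 1 + 1 + 0 = 3 ≡ 1 (mod 2).
  s_4 = 1 + 0 + 0 + 0 + 0 + 1 + 1 + 0 = 3 ≡ 1 (mod 2).
s = (0, 0, 1, 1)^T — this equals column 3 of H (binary 0011), so error is at position 3.
Correct: flip bit 3 of r = 110000010010110 to get c = 111000010010110.


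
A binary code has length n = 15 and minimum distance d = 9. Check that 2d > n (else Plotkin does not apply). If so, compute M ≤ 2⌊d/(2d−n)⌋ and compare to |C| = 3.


Plotkin bound M ≤ 6; given |C| = 3 ≤ bound (satisfied).

Check applicability: 2d = 18, n = 15.
2d − n = 3 > 0, so Plotkin applies.
Compute d/(2d−n) = 9/3 ≈ 3.0000.
⌊d/(2d−n)⌋ = 3.
Plotkin bound: M ≤ 2·3 = 6.
Given |C| = 3, check: satisfied.
This |C| is below the Plotkin bound.


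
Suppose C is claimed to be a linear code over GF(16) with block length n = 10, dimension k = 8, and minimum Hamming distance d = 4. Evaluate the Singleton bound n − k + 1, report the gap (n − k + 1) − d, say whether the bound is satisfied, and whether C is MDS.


Singleton RHS = n − k + 1 = 3, slack = -1, bound violated (no such code; not MDS).

Singleton bound: d ≤ n − k + 1.
Here n = 10, k = 8, so n − k + 1 = 3.
Given d = 4, check d ≤ 3: NO.
Slack = (n − k + 1) − d = -1.
The slack is negative: d = 4 exceeds n − k + 1 = 3 by 1, so the Singleton bound is violated and no linear [10, 8, 4]_16 code can exist. In particular it is not MDS (MDS requires d = n − k + 1 exactly).
Description: the claimed parameters are [10, 8, 4]_16; such a code would be impossible (violates the Singleton bound).


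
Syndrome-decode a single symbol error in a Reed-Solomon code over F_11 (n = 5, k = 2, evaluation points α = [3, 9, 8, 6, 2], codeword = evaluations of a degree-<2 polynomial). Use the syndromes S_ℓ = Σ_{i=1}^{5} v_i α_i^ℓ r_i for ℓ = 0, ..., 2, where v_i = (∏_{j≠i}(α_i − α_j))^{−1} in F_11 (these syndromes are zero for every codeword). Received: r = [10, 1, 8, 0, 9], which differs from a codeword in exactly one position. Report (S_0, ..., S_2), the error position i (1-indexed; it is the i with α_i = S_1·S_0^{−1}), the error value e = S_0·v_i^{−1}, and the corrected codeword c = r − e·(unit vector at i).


S = (1, 2, 4), error at position 5, error magnitude e = 3, c = [10, 1, 8, 0, 6].

Step 1: column multipliers v_i = (∏_{j≠i}(α_i − α_j))^{−1} mod 11.
  i = 1 (α = 3): (3−9)(3−8)(3−6)(3−2) = (−6)·(−5)·(−3)·1 = −90 ≡ 9, so v_1 = 9^{−1} = 5 (mod 11).
  i = 2 (α = 9): (9−3)(9−8)(9−6)(9−2) = 6·1·3·7 = 126 ≡ 5, so v_2 = 5^{−1} = 9 (mod 11).
  i = 3 (α = 8): (8−3)(8−9)(8−6)(8−2) = 5·(−1)·2·6 = −60 ≡ 6, so v_3 = 6^{−1} = 2 (mod 11).
  i = 4 (α = 6): (6−3)(6−9)(6−8)(6−2) = 3·(−3)·(−2)·4 = 72 ≡ 6, so v_4 = 6^{−1} = 2 (mod 11).
  i = 5 (α = 2): (2−3)(2−9)(2−8)(2−6) = (−1)·(−7)·(−6)·(−4) = 168 ≡ 3, so v_5 = 3^{−1} = 4 (mod 11).
  v = [5, 9, 2, 2, 4].
Step 2: syndromes of r = [10, 1, 8, 0, 9] (all sums mod 11).
  S_0 = Σ v_i r_i = 5·10 + 9·1 + 2·8 + 2·0 + 4·9 = 111 ≡ 1.
  S_1 = Σ v_i α_i r_i = 5·3·10 + 9·9·1 + 2·8·8 + 2·6·0 + 4·2·9 = 431 ≡ 2.
  α_i^2 mod 11 = [9, 4, 9, 3, 4].
  S_2 = Σ v_i α_i^2 r_i = 5·9·10 + 9·4·1 + 2·9·8 + 2·3·0 + 4·4·9 = 774 ≡ 4.
  S = (1, 2, 4) ≠ 0, so r is not a codeword (an error is present).
Step 3: locate the error. For a single error e at position i, S_ℓ = v_i·e·α_i^ℓ, so α_err = S_1/S_0.
  S_0^{−1} = 1^{−1} = 1 (mod 11), so α_err = 2·1 = 2 ≡ 2 = α_5. Error position i = 5.
  Consistency check: S_2/S_1 = 4·6 = 24 ≡ 2 = α_err ✓ (single-error assumption holds).
Step 4: error magnitude e = S_0/v_5 = S_0·∏_{j≠5}(α_5 − α_j) = 1·3 = 3 ≡ 3 (mod 11).
Step 5: correct position 5: c_5 = r_5 − e = 9 − 3 ≡ 6 (mod 11). Hence c = [10, 1, 8, 0, 6].
  Check: interpolating c through the α_i gives m(x) = 9 + 4·x (degree < 2) with m(α_i) = c_i for every i, so c is indeed a codeword.


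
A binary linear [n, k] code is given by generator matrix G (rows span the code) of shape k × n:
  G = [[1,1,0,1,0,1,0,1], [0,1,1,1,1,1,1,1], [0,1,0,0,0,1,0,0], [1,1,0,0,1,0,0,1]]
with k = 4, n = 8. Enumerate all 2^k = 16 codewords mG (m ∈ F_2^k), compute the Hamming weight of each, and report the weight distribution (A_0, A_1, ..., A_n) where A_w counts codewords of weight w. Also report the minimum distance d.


Weight distribution: A_0 = 1, A_2 = 1, A_3 = 3, A_4 = 5, A_5 = 4, A_6 = 1, A_7 = 1. Minimum distance d = 2.

Enumerate all 2^4 = 16 messages m ∈ F_2^4.
For each, compute codeword c = mG in F_2^8, then tally its weight.
  m = 0000 → c = 00000000, weight = 0.
  m = 1000 → c = 11010101, weight = 5.
  m = 0100 → c = 01111111, weight = 7.
  m = 1100 → c = 10101010, weight = 4.
  m = 0010 → c = 01000100, weight = 2.
  m = 1010 → c = 10010001, weight = 3.
  m = 0110 → c = 00111011, weight = 5.
  m = 1110 → c = 11101110, weight = 6.
  m = 0001 → c = 11001001, weight = 4.
  m = 1001 → c = 00011100, weight = 3.
  m = 0101 → c = 10110110, weight = 5.
  m = 1101 → c = 01100011, weight = 4.
  m = 0011 → c = 10001101, weight = 4.
  m = 1011 → c = 01011000, weight = 3.
  m = 0111 → c = 11110010, weight = 5.
  m = 1111 → c = 00100111, weight = 4.
Tally weights:
  weight 0: 1 codewords.
  weight 2: 1 codewords.
  weight 3: 3 codewords.
  weight 4: 5 codewords.
  weight 5: 4 codewords.
  weight 6: 1 codewords.
  weight 7: 1 codewords.
Minimum distance d = smallest w > 0 with A_w > 0 = 2.
Sanity: Σ A_w = 16 = 2^4 = 16 ✓.


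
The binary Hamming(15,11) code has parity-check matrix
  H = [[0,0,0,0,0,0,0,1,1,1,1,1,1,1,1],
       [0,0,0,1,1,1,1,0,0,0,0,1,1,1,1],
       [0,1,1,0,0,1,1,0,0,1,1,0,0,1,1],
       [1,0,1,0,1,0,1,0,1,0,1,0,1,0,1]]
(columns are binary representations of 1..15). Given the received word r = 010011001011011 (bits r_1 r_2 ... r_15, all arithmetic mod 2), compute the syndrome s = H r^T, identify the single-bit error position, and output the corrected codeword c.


s = (1, 1, 1, 0)^T, error position = 14, corrected codeword c = 010011001011001

Compute s = H r^T mod 2 one row at a time:
  s_1 = 0 + 1 + 0 + 1 + 1 + 0 + 1 + 1 = 5 ≡ 1 (mod 2).
  s_2 = 0 + 1 + 1 + 0 + 1 + 0 + 1 + 1 = 5 ≡ 1 (mod 2).
  s_3 = 1 + 0 + 1 + 0 + 0 + 1 + 1 + 1 = 5 ≡ 1 (mod 2).
  s_4 = 0 + 0 + 1 + 0 + 1 + 1 + 0 + 1 = 4 ≡ 0 (mod 2).
s = (1, 1, 1, 0)^T — this equals column 14 of H (binary 1110), so error is at position 14.
Correct: flip bit 14 of r = 010011001011011 to get c = 010011001011001.


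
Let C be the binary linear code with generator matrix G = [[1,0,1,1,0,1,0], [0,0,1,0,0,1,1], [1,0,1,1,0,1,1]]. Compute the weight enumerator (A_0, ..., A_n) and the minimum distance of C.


Weight distribution: A_0 = 1, A_1 = 1, A_2 = 2, A_3 = 2, A_4 = 1, A_5 = 1. Minimum distance d = 1.

Enumerate all 2^3 = 8 messages m ∈ F_2^3.
For each, compute codeword c = mG in F_2^7, then tally its weight.
  m = 000 → c = 0000000, weight = 0.
  m = 100 → c = 1011010, weight = 4.
  m = 010 → c = 0010011, weight = 3.
  m = 110 → c = 1001001, weight = 3.
  m = 001 → c = 1011011, weight = 5.
  m = 101 → c = 0000001, weight = 1.
  m = 011 → c = 1001000, weight = 2.
  m = 111 → c = 0010010, weight = 2.
Tally weights:
  weight 0: 1 codewords.
  weight 1: 1 codewords.
  weight 2: 2 codewords.
  weight 3: 2 codewords.
  weight 4: 1 codewords.
  weight 5: 1 codewords.
Minimum distance d = smallest w > 0 with A_w > 0 = 1.
Sanity: Σ A_w = 8 = 2^3 = 8 ✓.


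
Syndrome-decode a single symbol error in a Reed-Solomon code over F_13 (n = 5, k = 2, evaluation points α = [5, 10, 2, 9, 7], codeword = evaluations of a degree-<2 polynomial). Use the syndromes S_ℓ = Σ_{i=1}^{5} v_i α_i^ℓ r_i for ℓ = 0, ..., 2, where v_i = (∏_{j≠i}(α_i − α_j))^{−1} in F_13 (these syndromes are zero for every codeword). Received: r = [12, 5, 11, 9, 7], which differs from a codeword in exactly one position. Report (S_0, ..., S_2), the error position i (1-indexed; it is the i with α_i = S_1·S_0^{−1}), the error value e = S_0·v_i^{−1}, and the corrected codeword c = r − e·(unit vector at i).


S = (2, 1, 7), error at position 5, error magnitude e = 3, c = [12, 5, 11, 9, 4].

Step 1: column multipliers v_i = (∏_{j≠i}(α_i − α_j))^{−1} mod 13.
  i = 1 (α = 5): (5−10)(5−2)(5−9)(5−7) = (−5)·3·(−4)·(−2) = −120 ≡ 10, so v_1 = 10^{−1} = 4 (mod 13).
  i = 2 (α = 10): (10−5)(10−2)(10−9)(10−7) = 5·8·1·3 = 120 ≡ 3, so v_2 = 3^{−1} = 9 (mod 13).
  i = 3 (α = 2): (2−5)(2−10)(2−9)(2−7) = (−3)·(−8)·(−7)·(−5) = 840 ≡ 8, so v_3 = 8^{−1} = 5 (mod 13).
  i = 4 (α = 9): (9−5)(9−10)(9−2)(9−7) = 4·(−1)·7·2 = −56 ≡ 9, so v_4 = 9^{−1} = 3 (mod 13).
  i = 5 (α = 7): (7−5)(7−10)(7−2)(7−9) = 2·(−3)·5·(−2) = 60 ≡ 8, so v_5 = 8^{−1} = 5 (mod 13).
  v = [4, 9, 5, 3, 5].
Step 2: syndromes of r = [12, 5, 11, 9, 7] (all sums mod 13).
  S_0 = Σ v_i r_i = 4·12 + 9·5 + 5·11 + 3·9 + 5·7 = 210 ≡ 2.
  S_1 = Σ v_i α_i r_i = 4·5·12 + 9·10·5 + 5·2·11 + 3·9·9 + 5·7·7 = 1288 ≡ 1.
  α_i^2 mod 13 = [12, 9, 4, 3, 10].
  S_2 = Σ v_i α_i^2 r_i = 4·12·12 + 9·9·5 + 5·4·11 + 3·3·9 + 5·10·7 = 1632 ≡ 7.
  S = (2, 1, 7) ≠ 0, so r is not a codeword (an error is present).
Step 3: locate the error. For a single error e at position i, S_ℓ = v_i·e·α_i^ℓ, so α_err = S_1/S_0.
  S_0^{−1} = 2^{−1} = 7 (mod 13), so α_err = 1·7 = 7 ≡ 7 = α_5. Error position i = 5.
  Consistency check: S_2/S_1 = 7·1 = 7 ≡ 7 = α_err ✓ (single-error assumption holds).
Step 4: error magnitude e = S_0/v_5 = S_0·∏_{j≠5}(α_5 − α_j) = 2·8 = 16 ≡ 3 (mod 13).
Step 5: correct position 5: c_5 = r_5 − e = 7 − 3 ≡ 4 (mod 13). Hence c = [12, 5, 11, 9, 4].
  Check: interpolating c through the α_i gives m(x) = 6 + 9·x (degree < 2) with m(α_i) = c_i for every i, so c is indeed a codeword.


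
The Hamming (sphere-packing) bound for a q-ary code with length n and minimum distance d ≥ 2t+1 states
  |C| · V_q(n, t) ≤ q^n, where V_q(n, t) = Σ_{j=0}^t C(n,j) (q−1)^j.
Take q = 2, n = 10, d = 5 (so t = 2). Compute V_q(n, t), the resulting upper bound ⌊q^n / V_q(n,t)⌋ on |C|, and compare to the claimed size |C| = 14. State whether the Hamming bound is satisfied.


V_q(n, t) = 56, q^n = 1024, Hamming bound = 18, |C| = 14 ≤ bound (satisfied).

Step 1: Compute V_q(n, t) = Σ_{j=0}^2 C(n, j) (q−1)^j.
  j = 0: C(10,0)·(1)^0 = 1·1 = 1.
  j = 1: C(10,1)·(1)^1 = 10·1 = 10.
  j = 2: C(10,2)·(1)^2 = 45·1 = 45.
  V_q(n, t) = 1 + 10 + 45 = 56.
Step 2: q^n = 2^10 = 1024.
Step 3: Hamming bound ⌊q^n / V_q(n,t)⌋ = ⌊1024/56⌋ = 18.
Step 4: Compare |C| = 14 to 18: satisfied.
The claimed |C| lies below the Hamming bound.


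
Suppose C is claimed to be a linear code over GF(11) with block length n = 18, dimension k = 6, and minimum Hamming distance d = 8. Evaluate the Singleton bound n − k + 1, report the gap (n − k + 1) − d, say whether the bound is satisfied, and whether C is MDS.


Singleton RHS = n − k + 1 = 13, slack = 5, bound satisfied, not MDS.

Singleton bound: d ≤ n − k + 1.
Here n = 18, k = 6, so n − k + 1 = 13.
Given d = 8, check d ≤ 13: YES.
Slack = (n − k + 1) − d = 5.
The code is NOT MDS (slack = 5 > 0).
Description: the claimed parameters are [18, 6, 8]_11; such a code would be non-MDS.


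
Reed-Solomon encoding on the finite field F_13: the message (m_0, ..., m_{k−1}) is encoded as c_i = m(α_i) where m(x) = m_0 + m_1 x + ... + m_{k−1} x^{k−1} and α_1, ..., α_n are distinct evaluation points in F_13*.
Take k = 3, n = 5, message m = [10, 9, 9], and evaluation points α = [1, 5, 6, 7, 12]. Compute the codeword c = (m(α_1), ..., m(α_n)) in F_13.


c = [2, 7, 11, 7, 10]

Message polynomial: m(x) = 10 + 9·x + 9·x^2 (mod 13).
For each evaluation point α_i, compute m(α_i) mod 13:
  α_1 = 1: Horner steps 9 → 5 → 2, so m(1) = 2.
  α_2 = 5: Horner steps 9 → 2 → 7, so m(5) = 7.
  α_3 = 6: Horner steps 9 → 11 → 11, so m(6) = 11.
  α_4 = 7: Horner steps 9 → 7 → 7, so m(7) = 7.
  α_5 = 12: Horner steps 9 → 0 → 10, so m(12) = 10.
Codeword c = [2, 7, 11, 7, 10] ∈ F_13^5.


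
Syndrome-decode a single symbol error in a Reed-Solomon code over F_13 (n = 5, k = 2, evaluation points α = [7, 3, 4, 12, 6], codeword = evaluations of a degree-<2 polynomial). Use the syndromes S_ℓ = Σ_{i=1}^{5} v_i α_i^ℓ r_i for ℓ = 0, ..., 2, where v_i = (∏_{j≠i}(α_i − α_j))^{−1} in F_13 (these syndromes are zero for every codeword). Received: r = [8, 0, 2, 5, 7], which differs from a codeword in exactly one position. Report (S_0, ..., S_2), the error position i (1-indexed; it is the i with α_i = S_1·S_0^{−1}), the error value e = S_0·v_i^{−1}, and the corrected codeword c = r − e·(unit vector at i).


S = (4, 11, 1), error at position 5, error magnitude e = 1, c = [8, 0, 2, 5, 6].

Step 1: column multipliers v_i = (∏_{j≠i}(α_i − α_j))^{−1} mod 13.
  i = 1 (α = 7): (7−3)(7−4)(7−12)(7−6) = 4·3·(−5)·1 = −60 ≡ 5, so v_1 = 5^{−1} = 8 (mod 13).
  i = 2 (α = 3): (3−7)(3−4)(3−12)(3−6) = (−4)·(−1)·(−9)·(−3) = 108 ≡ 4, so v_2 = 4^{−1} = 10 (mod 13).
  i = 3 (α = 4): (4−7)(4−3)(4−12)(4−6) = (−3)·1·(−8)·(−2) = −48 ≡ 4, so v_3 = 4^{−1} = 10 (mod 13).
  i = 4 (α = 12): (12−7)(12−3)(12−4)(12−6) = 5·9·8·6 = 2160 ≡ 2, so v_4 = 2^{−1} = 7 (mod 13).
  i = 5 (α = 6): (6−7)(6−3)(6−4)(6−12) = (−1)·3·2·(−6) = 36 ≡ 10, so v_5 = 10^{−1} = 4 (mod 13).
  v = [8, 10, 10, 7, 4].
Step 2: syndromes of r = [8, 0, 2, 5, 7] (all sums mod 13).
  S_0 = Σ v_i r_i = 8·8 + 10·0 + 10·2 + 7·5 + 4·7 = 147 ≡ 4.
  S_1 = Σ v_i α_i r_i = 8·7·8 + 10·3·0 + 10·4·2 + 7·12·5 + 4·6·7 = 1116 ≡ 11.
  α_i^2 mod 13 = [10, 9, 3, 1, 10].
  S_2 = Σ v_i α_i^2 r_i = 8·10·8 + 10·9·0 + 10·3·2 + 7·1·5 + 4·10·7 = 1015 ≡ 1.
  S = (4, 11, 1) ≠ 0, so r is not a codeword (an error is present).
Step 3: locate the error. For a single error e at position i, S_ℓ = v_i·e·α_i^ℓ, so α_err = S_1/S_0.
  S_0^{−1} = 4^{−1} = 10 (mod 13), so α_err = 11·10 = 110 ≡ 6 = α_5. Error position i = 5.
  Consistency check: S_2/S_1 = 1·6 = 6 ≡ 6 = α_err ✓ (single-error assumption holds).
Step 4: error magnitude e = S_0/v_5 = S_0·∏_{j≠5}(α_5 − α_j) = 4·10 = 40 ≡ 1 (mod 13).
Step 5: correct position 5: c_5 = r_5 − e = 7 − 1 ≡ 6 (mod 13). Hence c = [8, 0, 2, 5, 6].
  Check: interpolating c through the α_i gives m(x) = 7 + 2·x (degree < 2) with m(α_i) = c_i for every i, so c is indeed a codeword.


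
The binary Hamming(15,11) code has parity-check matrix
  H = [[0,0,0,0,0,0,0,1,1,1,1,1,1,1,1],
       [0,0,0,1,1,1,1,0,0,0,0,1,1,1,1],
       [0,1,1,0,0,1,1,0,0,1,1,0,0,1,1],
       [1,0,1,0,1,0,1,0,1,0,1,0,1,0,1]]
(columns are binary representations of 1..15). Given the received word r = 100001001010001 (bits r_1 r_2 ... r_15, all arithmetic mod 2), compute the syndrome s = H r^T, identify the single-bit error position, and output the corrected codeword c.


s = (1, 0, 1, 0)^T, error position = 10, corrected codeword c = 100001001110001

Compute s = H r^T mod 2 one row at a time:
  s_1 = 0 + 1 + 0 + 1 + 0 + 0 + 0 + 1 = 3 ≡ 1 (mod 2).
  s_2 = 0 + 0 + 1 + 0 + 0 + 0 + 0 + 1 = 2 ≡ 0 (mod 2).
  s_3 = 0 + 0 + 1 + 0 + 0 + 1 + 0 + 1 = 3 ≡ 1 (mod 2).
  s_4 = 1 + 0 + 0 + 0 + 1 + 1 + 0 + 1 = 4 ≡ 0 (mod 2).
s = (1, 0, 1, 0)^T — this equals column 10 of H (binary 1010), so error is at position 10.
Correct: flip bit 10 of r = 100001001010001 to get c = 100001001110001.
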